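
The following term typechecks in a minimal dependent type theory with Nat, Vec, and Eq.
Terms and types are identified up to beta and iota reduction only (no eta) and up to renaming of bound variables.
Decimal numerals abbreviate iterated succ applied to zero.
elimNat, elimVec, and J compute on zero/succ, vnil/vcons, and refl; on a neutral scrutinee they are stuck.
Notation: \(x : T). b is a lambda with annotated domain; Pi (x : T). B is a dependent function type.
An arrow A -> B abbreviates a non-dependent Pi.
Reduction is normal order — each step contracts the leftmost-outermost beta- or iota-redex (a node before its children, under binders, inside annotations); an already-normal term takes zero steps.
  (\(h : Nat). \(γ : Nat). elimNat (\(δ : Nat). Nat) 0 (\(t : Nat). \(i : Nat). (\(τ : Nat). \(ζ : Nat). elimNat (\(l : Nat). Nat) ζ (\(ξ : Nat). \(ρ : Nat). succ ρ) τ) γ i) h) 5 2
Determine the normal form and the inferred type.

resulting normal form:
  10
type:
  Nat
observation: normalization takes exactly 63 steps under the normal-order strategy.


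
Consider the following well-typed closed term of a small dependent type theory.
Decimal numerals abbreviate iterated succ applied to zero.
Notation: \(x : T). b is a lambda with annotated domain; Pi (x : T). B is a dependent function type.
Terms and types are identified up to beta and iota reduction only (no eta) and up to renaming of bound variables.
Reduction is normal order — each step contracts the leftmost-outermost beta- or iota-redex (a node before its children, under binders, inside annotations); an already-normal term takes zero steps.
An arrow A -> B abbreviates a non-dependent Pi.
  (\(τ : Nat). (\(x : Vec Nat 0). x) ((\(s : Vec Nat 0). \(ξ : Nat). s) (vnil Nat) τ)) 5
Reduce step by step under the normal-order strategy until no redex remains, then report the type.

reduction (normal order):
  (\(τ : Nat). (\(x : Vec Nat 0). x) ((\(s : Vec Nat 0). \(ξ : Nat). s) (vnil Nat) τ)) 5
  ~> (\(τ : Vec Nat 0). τ) ((\(x : Vec Nat 0). \(s : Nat). x) (vnil Nat) 5)
  ~> (\(τ : Vec Nat 0). \(x : Nat). τ) (vnil Nat) 5
  ~> (\(τ : Nat). vnil Nat) 5
  ~> vnil Nat
the term's type:
  Vec Nat 0


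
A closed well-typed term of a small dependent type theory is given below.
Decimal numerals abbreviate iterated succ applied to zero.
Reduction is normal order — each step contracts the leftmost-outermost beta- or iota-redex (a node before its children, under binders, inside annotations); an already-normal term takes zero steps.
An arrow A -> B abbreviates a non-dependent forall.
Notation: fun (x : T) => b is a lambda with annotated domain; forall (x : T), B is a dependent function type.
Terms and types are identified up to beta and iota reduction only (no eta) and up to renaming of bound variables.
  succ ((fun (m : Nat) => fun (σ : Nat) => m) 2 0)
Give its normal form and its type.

reduced normal form:
  3
inferred type:
  Nat
observation: 2 normal-order steps separate the term from its normal form.


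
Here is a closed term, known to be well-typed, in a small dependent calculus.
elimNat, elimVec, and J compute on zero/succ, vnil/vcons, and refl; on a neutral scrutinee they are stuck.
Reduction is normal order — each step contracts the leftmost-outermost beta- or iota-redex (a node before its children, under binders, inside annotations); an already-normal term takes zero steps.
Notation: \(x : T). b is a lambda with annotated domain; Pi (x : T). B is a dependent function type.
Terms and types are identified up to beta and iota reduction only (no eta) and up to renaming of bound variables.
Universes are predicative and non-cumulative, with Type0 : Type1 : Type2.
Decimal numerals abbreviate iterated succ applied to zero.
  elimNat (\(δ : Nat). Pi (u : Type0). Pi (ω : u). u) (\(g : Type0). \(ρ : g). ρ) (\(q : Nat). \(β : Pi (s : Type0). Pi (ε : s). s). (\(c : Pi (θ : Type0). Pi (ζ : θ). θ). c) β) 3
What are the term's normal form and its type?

normal form:
  \(δ : Type0). \(u : δ). u
the term's type:
  Pi (δ : Type0). Pi (u : δ). δ
observation: the first redex contracted is an elimNat iota-redex; the normal form is reached in 13 normal-order steps.


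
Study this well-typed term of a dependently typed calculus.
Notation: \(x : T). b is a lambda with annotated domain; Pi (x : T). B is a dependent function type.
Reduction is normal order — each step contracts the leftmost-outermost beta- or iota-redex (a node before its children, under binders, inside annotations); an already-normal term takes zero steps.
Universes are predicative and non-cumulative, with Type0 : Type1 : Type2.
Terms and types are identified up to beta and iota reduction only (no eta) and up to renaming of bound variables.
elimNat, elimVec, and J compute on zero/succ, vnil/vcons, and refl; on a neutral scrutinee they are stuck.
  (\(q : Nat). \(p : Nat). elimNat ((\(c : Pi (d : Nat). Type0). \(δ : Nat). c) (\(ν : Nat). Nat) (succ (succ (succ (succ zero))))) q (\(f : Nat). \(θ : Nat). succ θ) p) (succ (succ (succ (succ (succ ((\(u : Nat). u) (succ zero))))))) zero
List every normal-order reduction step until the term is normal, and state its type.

normal-order reduction:
  (\(q : Nat). \(p : Nat). elimNat ((\(c : Pi (d : Nat). Type0). \(δ : Nat). c) (\(ν : Nat). Nat) (succ (succ (succ (succ zero))))) q (\(f : Nat). \(θ : Nat). succ θ) p) (succ (succ (succ (succ (succ ((\(u : Nat). u) (succ zero))))))) zero
  ~> (\(q : Nat). elimNat ((\(p : Pi (c : Nat). Type0). \(d : Nat). p) (\(δ : Nat). Nat) (succ (succ (succ (succ zero))))) (succ (succ (succ (succ (succ ((\(ν : Nat). ν) (succ zero))))))) (\(f : Nat). \(θ : Nat). succ θ) q) zero
  ~> elimNat ((\(q : Pi (p : Nat). Type0). \(c : Nat). q) (\(d : Nat). Nat) (succ (succ (succ (succ zero))))) (succ (succ (succ (succ (succ ((\(δ : Nat). δ) (succ zero))))))) (\(ν : Nat). \(f : Nat). succ f) zero
  ~> succ (succ (succ (succ (succ ((\(q : Nat). q) (succ zero))))))
  ~> succ (succ (succ (succ (succ (succ zero)))))
inferred type:
  Nat


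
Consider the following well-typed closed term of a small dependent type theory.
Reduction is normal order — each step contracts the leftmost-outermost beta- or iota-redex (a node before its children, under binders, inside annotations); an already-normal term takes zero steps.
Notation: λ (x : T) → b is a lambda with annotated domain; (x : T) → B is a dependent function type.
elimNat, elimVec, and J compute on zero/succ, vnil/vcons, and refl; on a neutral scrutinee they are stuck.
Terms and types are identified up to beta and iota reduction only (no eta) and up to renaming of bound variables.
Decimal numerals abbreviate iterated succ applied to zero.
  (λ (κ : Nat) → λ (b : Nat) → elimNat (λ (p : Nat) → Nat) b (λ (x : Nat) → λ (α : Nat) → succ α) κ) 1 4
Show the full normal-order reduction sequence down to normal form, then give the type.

reduction (normal order):
  (λ (κ : Nat) → λ (b : Nat) → elimNat (λ (p : Nat) → Nat) b (λ (x : Nat) → λ (α : Nat) → succ α) κ) 1 4
  ~> (λ (κ : Nat) → elimNat (λ (b : Nat) → Nat) κ (λ (p : Nat) → λ (x : Nat) → succ x) 1) 4
  ~> elimNat (λ (κ : Nat) → Nat) 4 (λ (b : Nat) → λ (p : Nat) → succ p) 1
  ~> (λ (κ : Nat) → λ (b : Nat) → succ b) 0 (elimNat (λ (p : Nat) → Nat) 4 (λ (x : Nat) → λ (α : Nat) → succ α) 0)
  ~> (λ (κ : Nat) → succ κ) (elimNat (λ (b : Nat) → Nat) 4 (λ (p : Nat) → λ (x : Nat) → succ x) 0)
  ~> succ (elimNat (λ (κ : Nat) → Nat) 4 (λ (b : Nat) → λ (p : Nat) → succ p) 0)
  ~> 5
inferred type:
  Nat


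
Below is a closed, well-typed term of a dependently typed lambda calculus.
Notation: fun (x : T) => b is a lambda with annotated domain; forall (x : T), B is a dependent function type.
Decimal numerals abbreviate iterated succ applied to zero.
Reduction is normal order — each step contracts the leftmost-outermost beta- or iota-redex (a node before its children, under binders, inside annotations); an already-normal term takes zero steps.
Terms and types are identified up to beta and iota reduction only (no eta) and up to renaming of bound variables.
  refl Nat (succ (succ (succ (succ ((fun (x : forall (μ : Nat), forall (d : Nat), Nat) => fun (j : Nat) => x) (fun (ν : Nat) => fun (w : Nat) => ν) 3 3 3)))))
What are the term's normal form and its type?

normal form:
  refl Nat 7
type:
  Eq Nat 7 7
observation: 4 normal-order steps separate the term from its normal form.


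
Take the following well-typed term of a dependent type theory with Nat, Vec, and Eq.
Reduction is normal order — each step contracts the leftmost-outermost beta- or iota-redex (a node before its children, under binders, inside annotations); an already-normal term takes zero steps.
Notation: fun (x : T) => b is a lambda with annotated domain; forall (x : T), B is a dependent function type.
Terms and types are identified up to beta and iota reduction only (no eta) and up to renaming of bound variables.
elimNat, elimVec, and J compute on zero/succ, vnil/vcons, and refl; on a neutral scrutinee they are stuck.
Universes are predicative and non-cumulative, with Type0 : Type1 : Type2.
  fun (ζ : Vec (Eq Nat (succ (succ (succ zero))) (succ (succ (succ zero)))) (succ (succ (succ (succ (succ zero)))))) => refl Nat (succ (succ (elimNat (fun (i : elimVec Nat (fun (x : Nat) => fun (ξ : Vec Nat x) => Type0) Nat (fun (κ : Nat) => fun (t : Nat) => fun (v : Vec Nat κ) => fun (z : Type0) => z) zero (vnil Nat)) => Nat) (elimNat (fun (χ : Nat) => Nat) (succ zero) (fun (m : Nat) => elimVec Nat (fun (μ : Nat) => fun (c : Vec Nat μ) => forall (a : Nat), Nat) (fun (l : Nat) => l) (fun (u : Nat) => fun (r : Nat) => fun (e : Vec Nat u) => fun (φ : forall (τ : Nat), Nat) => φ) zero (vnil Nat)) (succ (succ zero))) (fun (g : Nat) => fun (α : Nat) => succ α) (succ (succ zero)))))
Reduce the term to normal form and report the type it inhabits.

normal form:
  fun (ζ : Vec (Eq Nat (succ (succ (succ zero))) (succ (succ (succ zero)))) (succ (succ (succ (succ (succ zero)))))) => refl Nat (succ (succ (succ (succ (succ zero)))))
type:
  forall (ζ : Vec (Eq Nat (succ (succ (succ zero))) (succ (succ (succ zero)))) (succ (succ (succ (succ (succ zero)))))), Eq Nat (succ (succ (succ (succ (succ zero))))) (succ (succ (succ (succ (succ zero)))))


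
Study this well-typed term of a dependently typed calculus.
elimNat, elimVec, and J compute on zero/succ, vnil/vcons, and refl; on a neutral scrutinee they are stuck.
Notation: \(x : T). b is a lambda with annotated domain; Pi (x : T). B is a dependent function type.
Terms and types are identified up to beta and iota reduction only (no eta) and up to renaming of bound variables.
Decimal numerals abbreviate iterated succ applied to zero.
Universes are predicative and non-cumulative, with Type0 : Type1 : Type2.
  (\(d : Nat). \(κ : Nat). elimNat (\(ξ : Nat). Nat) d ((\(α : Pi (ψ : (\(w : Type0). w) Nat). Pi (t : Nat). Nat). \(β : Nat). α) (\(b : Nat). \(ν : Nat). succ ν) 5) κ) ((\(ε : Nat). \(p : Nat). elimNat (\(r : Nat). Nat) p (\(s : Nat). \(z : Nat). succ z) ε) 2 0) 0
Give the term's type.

the term's type:
  Nat


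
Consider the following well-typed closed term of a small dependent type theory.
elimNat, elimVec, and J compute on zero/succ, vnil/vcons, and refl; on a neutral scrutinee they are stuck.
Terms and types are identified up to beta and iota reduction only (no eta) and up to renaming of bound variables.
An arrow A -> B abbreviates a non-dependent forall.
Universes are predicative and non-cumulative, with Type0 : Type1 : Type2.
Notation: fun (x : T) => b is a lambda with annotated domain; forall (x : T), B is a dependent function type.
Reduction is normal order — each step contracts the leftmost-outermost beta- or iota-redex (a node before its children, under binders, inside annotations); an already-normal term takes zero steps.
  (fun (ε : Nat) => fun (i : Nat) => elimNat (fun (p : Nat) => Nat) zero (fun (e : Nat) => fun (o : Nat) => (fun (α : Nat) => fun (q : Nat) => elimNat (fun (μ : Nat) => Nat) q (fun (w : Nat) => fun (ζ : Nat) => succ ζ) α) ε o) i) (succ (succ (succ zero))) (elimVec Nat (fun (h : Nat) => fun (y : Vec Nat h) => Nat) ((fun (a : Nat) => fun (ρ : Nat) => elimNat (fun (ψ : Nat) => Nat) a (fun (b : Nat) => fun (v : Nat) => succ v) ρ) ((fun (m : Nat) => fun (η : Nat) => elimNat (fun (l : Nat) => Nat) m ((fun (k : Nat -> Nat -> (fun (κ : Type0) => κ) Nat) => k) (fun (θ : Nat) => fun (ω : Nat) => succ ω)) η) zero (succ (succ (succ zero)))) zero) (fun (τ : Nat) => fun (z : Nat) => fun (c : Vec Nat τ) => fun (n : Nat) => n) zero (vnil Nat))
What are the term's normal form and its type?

normal form:
  succ (succ (succ (succ (succ (succ (succ (succ (succ zero))))))))
inferred type:
  Nat


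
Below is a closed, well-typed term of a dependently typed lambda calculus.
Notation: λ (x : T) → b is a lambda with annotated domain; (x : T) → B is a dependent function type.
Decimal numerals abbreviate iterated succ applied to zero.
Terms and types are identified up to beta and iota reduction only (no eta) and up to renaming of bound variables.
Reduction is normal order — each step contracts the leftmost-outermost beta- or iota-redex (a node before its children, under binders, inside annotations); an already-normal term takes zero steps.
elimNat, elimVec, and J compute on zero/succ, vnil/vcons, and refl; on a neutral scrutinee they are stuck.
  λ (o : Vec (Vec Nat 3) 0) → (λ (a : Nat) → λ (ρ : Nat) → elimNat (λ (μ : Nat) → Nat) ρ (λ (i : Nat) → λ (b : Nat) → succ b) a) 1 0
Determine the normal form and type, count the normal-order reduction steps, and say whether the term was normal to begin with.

reduced normal form:
  λ (o : Vec (Vec Nat 3) 0) → 1
type:
  (o : Vec (Vec Nat 3) 0) → Nat
normal-order step count: 6
term was already normal: no
first redex: a beta-redex


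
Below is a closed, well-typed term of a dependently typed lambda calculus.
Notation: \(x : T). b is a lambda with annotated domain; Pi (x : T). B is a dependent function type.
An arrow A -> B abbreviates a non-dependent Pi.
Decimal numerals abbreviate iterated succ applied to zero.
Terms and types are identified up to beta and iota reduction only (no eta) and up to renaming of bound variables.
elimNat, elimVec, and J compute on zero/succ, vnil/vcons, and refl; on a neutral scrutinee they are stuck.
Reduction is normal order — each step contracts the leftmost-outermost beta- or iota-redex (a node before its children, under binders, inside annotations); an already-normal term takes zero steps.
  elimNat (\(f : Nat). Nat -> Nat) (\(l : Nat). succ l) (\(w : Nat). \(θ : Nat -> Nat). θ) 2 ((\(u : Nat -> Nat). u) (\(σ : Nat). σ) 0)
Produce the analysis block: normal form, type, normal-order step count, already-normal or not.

normal form:
  1
the term's type:
  Nat
reduction steps (normal order): 10
started in normal form: no
first contracted redex: an elimNat iota-redex


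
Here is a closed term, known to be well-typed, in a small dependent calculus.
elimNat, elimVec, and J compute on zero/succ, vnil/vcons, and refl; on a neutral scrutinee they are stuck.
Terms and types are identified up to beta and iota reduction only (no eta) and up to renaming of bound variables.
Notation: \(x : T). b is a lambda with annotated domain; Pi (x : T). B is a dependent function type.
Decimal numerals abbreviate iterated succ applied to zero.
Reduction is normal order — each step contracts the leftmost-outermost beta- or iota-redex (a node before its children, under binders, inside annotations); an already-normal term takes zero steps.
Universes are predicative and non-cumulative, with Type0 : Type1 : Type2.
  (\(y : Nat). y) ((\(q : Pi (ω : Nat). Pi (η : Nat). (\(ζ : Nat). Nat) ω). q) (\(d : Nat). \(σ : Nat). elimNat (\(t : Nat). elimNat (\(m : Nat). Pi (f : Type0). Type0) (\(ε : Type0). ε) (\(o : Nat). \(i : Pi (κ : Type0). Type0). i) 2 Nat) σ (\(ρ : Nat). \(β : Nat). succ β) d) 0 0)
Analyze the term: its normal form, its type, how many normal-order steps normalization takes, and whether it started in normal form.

resulting normal form:
  0
type:
  Nat
steps to reach normal form (normal order): 5
term was already normal: no
first contracted redex: a beta-redex


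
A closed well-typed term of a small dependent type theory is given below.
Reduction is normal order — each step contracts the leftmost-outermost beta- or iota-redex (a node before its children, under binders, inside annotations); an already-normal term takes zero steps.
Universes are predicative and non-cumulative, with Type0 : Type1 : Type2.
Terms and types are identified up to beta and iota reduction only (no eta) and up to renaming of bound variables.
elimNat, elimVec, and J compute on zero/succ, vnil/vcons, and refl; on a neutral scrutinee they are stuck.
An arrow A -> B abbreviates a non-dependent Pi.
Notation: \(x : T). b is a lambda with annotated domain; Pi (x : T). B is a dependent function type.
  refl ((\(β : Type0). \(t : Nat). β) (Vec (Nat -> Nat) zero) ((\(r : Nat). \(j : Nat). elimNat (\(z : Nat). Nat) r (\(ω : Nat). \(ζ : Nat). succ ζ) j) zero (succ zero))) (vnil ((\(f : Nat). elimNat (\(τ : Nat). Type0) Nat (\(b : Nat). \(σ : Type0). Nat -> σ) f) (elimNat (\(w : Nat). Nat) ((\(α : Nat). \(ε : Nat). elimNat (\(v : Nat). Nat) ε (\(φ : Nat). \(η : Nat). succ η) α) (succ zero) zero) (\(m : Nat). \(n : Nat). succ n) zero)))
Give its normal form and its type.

normal form:
  refl (Vec (Nat -> Nat) zero) (vnil (Nat -> Nat))
type:
  Eq (Vec (Nat -> Nat) zero) (vnil (Nat -> Nat)) (vnil (Nat -> Nat))


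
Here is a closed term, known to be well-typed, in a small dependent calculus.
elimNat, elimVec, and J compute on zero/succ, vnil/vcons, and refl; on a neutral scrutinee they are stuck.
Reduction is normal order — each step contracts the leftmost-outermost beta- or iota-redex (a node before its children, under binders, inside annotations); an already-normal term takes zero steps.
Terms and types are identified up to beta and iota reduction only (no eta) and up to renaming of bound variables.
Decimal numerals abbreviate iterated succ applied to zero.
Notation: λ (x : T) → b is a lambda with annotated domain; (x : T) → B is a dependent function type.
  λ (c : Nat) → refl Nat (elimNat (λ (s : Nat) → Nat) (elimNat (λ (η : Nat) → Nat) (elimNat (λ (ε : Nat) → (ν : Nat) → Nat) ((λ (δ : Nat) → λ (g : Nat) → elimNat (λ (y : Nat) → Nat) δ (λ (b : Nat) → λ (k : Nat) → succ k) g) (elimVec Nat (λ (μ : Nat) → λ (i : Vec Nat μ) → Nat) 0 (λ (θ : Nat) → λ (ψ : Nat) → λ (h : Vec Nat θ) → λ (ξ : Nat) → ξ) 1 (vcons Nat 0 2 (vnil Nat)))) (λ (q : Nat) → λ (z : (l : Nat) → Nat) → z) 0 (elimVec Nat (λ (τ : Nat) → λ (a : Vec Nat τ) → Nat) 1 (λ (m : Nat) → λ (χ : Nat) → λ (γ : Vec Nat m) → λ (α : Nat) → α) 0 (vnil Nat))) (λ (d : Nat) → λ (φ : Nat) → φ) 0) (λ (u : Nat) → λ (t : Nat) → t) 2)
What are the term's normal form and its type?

reduced normal form:
  λ (c : Nat) → refl Nat 1
type:
  (c : Nat) → Eq Nat 1 1


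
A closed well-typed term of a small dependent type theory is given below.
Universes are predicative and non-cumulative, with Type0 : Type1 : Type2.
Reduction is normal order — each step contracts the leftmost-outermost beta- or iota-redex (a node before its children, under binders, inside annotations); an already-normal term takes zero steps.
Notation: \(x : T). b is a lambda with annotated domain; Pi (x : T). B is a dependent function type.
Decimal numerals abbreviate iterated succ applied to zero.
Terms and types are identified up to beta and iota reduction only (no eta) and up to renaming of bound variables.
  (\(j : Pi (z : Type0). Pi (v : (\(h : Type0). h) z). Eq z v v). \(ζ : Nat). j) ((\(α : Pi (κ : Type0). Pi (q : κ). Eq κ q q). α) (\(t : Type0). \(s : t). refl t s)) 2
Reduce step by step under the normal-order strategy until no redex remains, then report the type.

reduction (normal order):
  (\(j : Pi (z : Type0). Pi (v : (\(h : Type0). h) z). Eq z v v). \(ζ : Nat). j) ((\(α : Pi (κ : Type0). Pi (q : κ). Eq κ q q). α) (\(t : Type0). \(s : t). refl t s)) 2
  ~> (\(j : Nat). (\(z : Pi (v : Type0). Pi (h : v). Eq v h h). z) (\(ζ : Type0). \(α : ζ). refl ζ α)) 2
  ~> (\(j : Pi (z : Type0). Pi (v : z). Eq z v v). j) (\(h : Type0). \(ζ : h). refl h ζ)
  ~> \(j : Type0). \(z : j). refl j z
the term's type:
  Pi (j : Type0). Pi (z : j). Eq j z z


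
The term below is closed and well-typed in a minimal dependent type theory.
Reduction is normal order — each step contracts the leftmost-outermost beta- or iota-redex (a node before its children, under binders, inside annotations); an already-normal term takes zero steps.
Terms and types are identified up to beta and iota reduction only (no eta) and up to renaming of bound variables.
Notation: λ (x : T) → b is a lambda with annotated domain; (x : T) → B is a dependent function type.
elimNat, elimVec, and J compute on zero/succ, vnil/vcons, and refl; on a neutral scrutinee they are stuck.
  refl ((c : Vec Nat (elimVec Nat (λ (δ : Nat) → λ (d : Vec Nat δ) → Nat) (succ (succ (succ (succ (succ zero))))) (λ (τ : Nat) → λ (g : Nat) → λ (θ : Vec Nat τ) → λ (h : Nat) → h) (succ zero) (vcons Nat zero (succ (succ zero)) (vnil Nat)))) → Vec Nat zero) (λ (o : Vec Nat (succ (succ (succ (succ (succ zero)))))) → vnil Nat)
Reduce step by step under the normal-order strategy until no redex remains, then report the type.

normal-order reduction sequence:
  refl ((c : Vec Nat (elimVec Nat (λ (δ : Nat) → λ (d : Vec Nat δ) → Nat) (succ (succ (succ (succ (succ zero))))) (λ (τ : Nat) → λ (g : Nat) → λ (θ : Vec Nat τ) → λ (h : Nat) → h) (succ zero) (vcons Nat zero (succ (succ zero)) (vnil Nat)))) → Vec Nat zero) (λ (o : Vec Nat (succ (succ (succ (succ (succ zero)))))) → vnil Nat)
  ~> refl ((c : Vec Nat ((λ (δ : Nat) → λ (d : Nat) → λ (τ : Vec Nat δ) → λ (g : Nat) → g) zero (succ (succ zero)) (vnil Nat) (elimVec Nat (λ (θ : Nat) → λ (h : Vec Nat θ) → Nat) (succ (succ (succ (succ (succ zero))))) (λ (o : Nat) → λ (b : Nat) → λ (r : Vec Nat o) → λ (w : Nat) → w) zero (vnil Nat)))) → Vec Nat zero) (λ (ρ : Vec Nat (succ (succ (succ (succ (succ zero)))))) → vnil Nat)
  ~> refl ((c : Vec Nat ((λ (δ : Nat) → λ (d : Vec Nat zero) → λ (τ : Nat) → τ) (succ (succ zero)) (vnil Nat) (elimVec Nat (λ (g : Nat) → λ (θ : Vec Nat g) → Nat) (succ (succ (succ (succ (succ zero))))) (λ (h : Nat) → λ (o : Nat) → λ (b : Vec Nat h) → λ (r : Nat) → r) zero (vnil Nat)))) → Vec Nat zero) (λ (w : Vec Nat (succ (succ (succ (succ (succ zero)))))) → vnil Nat)
  ~> refl ((c : Vec Nat ((λ (δ : Vec Nat zero) → λ (d : Nat) → d) (vnil Nat) (elimVec Nat (λ (τ : Nat) → λ (g : Vec Nat τ) → Nat) (succ (succ (succ (succ (succ zero))))) (λ (θ : Nat) → λ (h : Nat) → λ (o : Vec Nat θ) → λ (b : Nat) → b) zero (vnil Nat)))) → Vec Nat zero) (λ (r : Vec Nat (succ (succ (succ (succ (succ zero)))))) → vnil Nat)
  ~> refl ((c : Vec Nat ((λ (δ : Nat) → δ) (elimVec Nat (λ (d : Nat) → λ (τ : Vec Nat d) → Nat) (succ (succ (succ (succ (succ zero))))) (λ (g : Nat) → λ (θ : Nat) → λ (h : Vec Nat g) → λ (o : Nat) → o) zero (vnil Nat)))) → Vec Nat zero) (λ (b : Vec Nat (succ (succ (succ (succ (succ zero)))))) → vnil Nat)
  ~> refl ((c : Vec Nat (elimVec Nat (λ (δ : Nat) → λ (d : Vec Nat δ) → Nat) (succ (succ (succ (succ (succ zero))))) (λ (τ : Nat) → λ (g : Nat) → λ (θ : Vec Nat τ) → λ (h : Nat) → h) zero (vnil Nat))) → Vec Nat zero) (λ (o : Vec Nat (succ (succ (succ (succ (succ zero)))))) → vnil Nat)
  ~> refl ((c : Vec Nat (succ (succ (succ (succ (succ zero)))))) → Vec Nat zero) (λ (δ : Vec Nat (succ (succ (succ (succ (succ zero)))))) → vnil Nat)
inferred type:
  Eq ((c : Vec Nat (succ (succ (succ (succ (succ zero)))))) → Vec Nat zero) (λ (δ : Vec Nat (succ (succ (succ (succ (succ zero)))))) → vnil Nat) (λ (d : Vec Nat (succ (succ (succ (succ (succ zero)))))) → vnil Nat)


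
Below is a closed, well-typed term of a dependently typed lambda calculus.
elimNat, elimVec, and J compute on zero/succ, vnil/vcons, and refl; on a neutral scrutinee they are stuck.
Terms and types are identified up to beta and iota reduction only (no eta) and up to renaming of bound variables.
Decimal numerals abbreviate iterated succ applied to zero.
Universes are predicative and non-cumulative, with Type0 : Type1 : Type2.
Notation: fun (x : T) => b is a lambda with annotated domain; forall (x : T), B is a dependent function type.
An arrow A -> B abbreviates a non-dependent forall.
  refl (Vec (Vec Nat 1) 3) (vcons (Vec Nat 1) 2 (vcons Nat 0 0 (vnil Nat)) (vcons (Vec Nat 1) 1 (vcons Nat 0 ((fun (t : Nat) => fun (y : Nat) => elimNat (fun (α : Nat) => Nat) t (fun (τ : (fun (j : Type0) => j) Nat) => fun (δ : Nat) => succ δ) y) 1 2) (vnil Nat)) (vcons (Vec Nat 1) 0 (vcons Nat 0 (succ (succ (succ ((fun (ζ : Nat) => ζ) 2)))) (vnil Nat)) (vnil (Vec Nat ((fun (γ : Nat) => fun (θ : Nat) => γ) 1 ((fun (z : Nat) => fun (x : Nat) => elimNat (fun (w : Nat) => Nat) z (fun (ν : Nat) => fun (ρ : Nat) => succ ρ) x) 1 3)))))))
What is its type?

type:
  Eq (Vec (Vec Nat 1) 3) (vcons (Vec Nat 1) 2 (vcons Nat 0 0 (vnil Nat)) (vcons (Vec Nat 1) 1 (vcons Nat 0 3 (vnil Nat)) (vcons (Vec Nat 1) 0 (vcons Nat 0 5 (vnil Nat)) (vnil (Vec Nat 1))))) (vcons (Vec Nat 1) 2 (vcons Nat 0 0 (vnil Nat)) (vcons (Vec Nat 1) 1 (vcons Nat 0 3 (vnil Nat)) (vcons (Vec Nat 1) 0 (vcons Nat 0 5 (vnil Nat)) (vnil (Vec Nat 1)))))


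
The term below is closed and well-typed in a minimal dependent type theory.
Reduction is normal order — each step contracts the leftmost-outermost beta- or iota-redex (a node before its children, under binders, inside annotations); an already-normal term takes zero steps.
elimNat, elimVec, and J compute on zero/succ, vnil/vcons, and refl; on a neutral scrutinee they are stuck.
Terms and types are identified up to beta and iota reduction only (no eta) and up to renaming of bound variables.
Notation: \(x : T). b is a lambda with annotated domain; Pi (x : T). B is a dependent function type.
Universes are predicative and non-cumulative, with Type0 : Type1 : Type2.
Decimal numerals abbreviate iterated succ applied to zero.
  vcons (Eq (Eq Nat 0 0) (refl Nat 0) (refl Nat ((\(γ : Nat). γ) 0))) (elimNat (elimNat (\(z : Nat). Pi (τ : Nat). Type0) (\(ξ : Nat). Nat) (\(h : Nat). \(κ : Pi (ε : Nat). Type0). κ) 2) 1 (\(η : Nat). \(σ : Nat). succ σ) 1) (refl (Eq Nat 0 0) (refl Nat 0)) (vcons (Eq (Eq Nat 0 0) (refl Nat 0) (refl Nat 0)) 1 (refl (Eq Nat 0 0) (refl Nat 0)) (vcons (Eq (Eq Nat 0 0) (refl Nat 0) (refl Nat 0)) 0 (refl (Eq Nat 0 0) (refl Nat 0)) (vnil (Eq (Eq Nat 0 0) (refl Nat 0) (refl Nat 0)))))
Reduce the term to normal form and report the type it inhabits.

reduced normal form:
  vcons (Eq (Eq Nat 0 0) (refl Nat 0) (refl Nat 0)) 2 (refl (Eq Nat 0 0) (refl Nat 0)) (vcons (Eq (Eq Nat 0 0) (refl Nat 0) (refl Nat 0)) 1 (refl (Eq Nat 0 0) (refl Nat 0)) (vcons (Eq (Eq Nat 0 0) (refl Nat 0) (refl Nat 0)) 0 (refl (Eq Nat 0 0) (refl Nat 0)) (vnil (Eq (Eq Nat 0 0) (refl Nat 0) (refl Nat 0)))))
type:
  Vec (Eq (Eq Nat 0 0) (refl Nat 0) (refl Nat 0)) 3
observation: the leftmost-outermost redex is a beta-redex, and normalization takes 5 steps.


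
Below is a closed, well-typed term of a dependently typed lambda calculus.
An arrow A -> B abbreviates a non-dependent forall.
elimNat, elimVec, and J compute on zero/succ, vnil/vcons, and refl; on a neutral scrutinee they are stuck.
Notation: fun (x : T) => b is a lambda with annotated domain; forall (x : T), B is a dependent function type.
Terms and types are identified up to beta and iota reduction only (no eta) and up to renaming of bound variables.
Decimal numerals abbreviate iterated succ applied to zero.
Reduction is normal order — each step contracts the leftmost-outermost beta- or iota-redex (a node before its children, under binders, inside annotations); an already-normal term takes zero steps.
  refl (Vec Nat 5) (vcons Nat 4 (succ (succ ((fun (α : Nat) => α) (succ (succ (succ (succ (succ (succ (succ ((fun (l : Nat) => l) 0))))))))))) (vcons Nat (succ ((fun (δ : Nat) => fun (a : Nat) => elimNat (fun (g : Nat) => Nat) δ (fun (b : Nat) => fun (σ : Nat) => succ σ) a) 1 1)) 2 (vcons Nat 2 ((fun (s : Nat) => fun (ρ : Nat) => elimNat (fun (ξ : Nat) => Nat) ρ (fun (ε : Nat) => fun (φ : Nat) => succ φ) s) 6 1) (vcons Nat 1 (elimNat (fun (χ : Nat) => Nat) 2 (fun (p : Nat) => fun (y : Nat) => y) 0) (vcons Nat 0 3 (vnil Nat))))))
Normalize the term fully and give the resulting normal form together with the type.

normal form:
  refl (Vec Nat 5) (vcons Nat 4 9 (vcons Nat 3 2 (vcons Nat 2 7 (vcons Nat 1 2 (vcons Nat 0 3 (vnil Nat))))))
type:
  Eq (Vec Nat 5) (vcons Nat 4 9 (vcons Nat 3 2 (vcons Nat 2 7 (vcons Nat 1 2 (vcons Nat 0 3 (vnil Nat)))))) (vcons Nat 4 9 (vcons Nat 3 2 (vcons Nat 2 7 (vcons Nat 1 2 (vcons Nat 0 3 (vnil Nat))))))


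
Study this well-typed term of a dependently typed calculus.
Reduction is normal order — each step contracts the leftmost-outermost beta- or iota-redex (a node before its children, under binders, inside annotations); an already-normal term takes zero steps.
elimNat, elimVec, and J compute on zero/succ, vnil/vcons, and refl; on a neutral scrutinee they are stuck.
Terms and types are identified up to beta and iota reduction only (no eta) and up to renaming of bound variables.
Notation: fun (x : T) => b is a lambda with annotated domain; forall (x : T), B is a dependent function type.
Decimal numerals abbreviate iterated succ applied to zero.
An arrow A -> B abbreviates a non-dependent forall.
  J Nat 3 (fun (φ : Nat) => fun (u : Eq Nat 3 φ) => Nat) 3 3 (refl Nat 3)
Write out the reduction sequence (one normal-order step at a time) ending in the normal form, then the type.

normal-order reduction sequence:
  J Nat 3 (fun (φ : Nat) => fun (u : Eq Nat 3 φ) => Nat) 3 3 (refl Nat 3)
  ~> 3
inferred type:
  Nat


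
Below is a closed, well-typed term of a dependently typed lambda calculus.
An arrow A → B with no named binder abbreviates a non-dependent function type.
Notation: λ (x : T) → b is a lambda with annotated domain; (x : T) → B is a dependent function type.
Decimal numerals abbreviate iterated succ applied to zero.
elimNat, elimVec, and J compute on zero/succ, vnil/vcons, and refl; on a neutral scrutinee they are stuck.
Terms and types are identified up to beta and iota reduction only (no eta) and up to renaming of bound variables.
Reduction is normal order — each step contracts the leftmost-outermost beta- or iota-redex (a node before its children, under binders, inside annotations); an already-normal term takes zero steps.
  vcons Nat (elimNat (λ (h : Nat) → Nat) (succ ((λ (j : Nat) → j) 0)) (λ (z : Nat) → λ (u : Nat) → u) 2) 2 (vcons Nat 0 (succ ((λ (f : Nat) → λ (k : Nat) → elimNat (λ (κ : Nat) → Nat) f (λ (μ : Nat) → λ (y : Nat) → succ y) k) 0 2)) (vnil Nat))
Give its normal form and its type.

normal form:
  vcons Nat 1 2 (vcons Nat 0 3 (vnil Nat))
the term's type:
  Vec Nat 2


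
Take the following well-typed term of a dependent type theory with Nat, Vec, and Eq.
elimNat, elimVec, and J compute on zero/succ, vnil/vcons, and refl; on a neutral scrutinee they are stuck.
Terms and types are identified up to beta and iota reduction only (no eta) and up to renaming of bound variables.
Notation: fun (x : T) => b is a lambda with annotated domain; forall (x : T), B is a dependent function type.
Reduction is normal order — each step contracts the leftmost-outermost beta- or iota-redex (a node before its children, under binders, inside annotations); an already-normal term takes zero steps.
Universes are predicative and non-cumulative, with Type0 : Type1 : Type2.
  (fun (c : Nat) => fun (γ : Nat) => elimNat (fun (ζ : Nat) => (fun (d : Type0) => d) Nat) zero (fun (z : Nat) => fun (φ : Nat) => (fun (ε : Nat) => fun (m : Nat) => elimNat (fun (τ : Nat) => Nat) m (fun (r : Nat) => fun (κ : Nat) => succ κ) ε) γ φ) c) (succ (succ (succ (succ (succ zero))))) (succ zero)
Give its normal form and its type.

reduced normal form:
  succ (succ (succ (succ (succ zero))))
inferred type:
  Nat
observation: normalization takes exactly 48 steps under the normal-order strategy.


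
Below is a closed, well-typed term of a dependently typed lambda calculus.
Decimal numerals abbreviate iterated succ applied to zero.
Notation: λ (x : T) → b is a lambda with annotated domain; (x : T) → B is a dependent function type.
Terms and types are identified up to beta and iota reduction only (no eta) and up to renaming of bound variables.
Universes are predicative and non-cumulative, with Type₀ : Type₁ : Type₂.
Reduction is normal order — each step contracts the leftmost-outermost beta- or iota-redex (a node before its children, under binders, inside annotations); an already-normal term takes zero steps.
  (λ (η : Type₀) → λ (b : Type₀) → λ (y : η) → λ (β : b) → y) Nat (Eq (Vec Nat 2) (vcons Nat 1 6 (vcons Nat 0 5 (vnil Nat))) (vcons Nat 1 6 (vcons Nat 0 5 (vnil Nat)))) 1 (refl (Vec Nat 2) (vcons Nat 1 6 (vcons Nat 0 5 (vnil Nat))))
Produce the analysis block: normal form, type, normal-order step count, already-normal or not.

reduced normal form:
  1
the term's type:
  Nat
reduction steps (normal order): 4
term was already normal: no
first redex: a beta-redex


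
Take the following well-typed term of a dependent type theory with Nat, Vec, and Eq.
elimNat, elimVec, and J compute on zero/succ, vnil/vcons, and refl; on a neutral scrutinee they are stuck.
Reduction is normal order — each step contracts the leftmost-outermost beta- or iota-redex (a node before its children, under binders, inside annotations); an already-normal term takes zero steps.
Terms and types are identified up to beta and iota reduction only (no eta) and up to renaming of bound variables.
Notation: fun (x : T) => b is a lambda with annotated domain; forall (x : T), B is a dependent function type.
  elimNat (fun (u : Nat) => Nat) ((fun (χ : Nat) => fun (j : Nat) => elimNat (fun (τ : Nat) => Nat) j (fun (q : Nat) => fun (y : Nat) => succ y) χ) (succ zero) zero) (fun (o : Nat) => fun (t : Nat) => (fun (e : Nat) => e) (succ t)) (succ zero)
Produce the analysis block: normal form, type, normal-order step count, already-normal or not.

resulting normal form:
  succ (succ zero)
the term's type:
  Nat
normal-order step count: 11
term was already normal: no
first redex: an elimNat iota-redex


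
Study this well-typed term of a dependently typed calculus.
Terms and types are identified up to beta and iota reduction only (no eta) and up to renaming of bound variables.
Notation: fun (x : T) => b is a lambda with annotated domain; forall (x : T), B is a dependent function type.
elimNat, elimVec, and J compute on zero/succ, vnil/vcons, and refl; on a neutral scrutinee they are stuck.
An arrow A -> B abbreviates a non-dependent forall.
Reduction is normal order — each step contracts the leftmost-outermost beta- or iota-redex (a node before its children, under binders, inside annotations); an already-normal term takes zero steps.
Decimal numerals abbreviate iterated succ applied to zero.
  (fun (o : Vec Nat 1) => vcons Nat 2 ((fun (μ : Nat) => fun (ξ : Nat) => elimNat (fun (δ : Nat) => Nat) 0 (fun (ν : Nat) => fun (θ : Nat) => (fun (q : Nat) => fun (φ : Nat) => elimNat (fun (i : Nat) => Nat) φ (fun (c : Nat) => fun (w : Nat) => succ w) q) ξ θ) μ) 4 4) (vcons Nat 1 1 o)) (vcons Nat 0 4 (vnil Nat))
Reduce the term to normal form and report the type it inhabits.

reduced normal form:
  vcons Nat 2 16 (vcons Nat 1 1 (vcons Nat 0 4 (vnil Nat)))
the term's type:
  Vec Nat 3
observation: 76 normal-order steps normalize the term, beginning with a beta-redex.


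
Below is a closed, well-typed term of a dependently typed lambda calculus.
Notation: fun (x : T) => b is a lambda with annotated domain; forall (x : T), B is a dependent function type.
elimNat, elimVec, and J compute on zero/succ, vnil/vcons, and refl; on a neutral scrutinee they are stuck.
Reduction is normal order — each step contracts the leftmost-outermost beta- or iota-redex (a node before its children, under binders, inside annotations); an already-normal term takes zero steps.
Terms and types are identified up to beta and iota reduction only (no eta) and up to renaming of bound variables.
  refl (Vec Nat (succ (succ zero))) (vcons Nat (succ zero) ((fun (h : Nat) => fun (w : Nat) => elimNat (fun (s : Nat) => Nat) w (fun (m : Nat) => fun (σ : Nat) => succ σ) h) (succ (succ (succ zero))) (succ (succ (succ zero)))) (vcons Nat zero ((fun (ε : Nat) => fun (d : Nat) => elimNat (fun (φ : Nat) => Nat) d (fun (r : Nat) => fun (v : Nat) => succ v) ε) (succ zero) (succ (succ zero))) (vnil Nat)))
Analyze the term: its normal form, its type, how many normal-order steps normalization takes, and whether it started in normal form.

reduced normal form:
  refl (Vec Nat (succ (succ zero))) (vcons Nat (succ zero) (succ (succ (succ (succ (succ (succ zero)))))) (vcons Nat zero (succ (succ (succ zero))) (vnil Nat)))
the term's type:
  Eq (Vec Nat (succ (succ zero))) (vcons Nat (succ zero) (succ (succ (succ (succ (succ (succ zero)))))) (vcons Nat zero (succ (succ (succ zero))) (vnil Nat))) (vcons Nat (succ zero) (succ (succ (succ (succ (succ (succ zero)))))) (vcons Nat zero (succ (succ (succ zero))) (vnil Nat)))
normal-order step count: 18
started in normal form: no
first redex: a beta-redex


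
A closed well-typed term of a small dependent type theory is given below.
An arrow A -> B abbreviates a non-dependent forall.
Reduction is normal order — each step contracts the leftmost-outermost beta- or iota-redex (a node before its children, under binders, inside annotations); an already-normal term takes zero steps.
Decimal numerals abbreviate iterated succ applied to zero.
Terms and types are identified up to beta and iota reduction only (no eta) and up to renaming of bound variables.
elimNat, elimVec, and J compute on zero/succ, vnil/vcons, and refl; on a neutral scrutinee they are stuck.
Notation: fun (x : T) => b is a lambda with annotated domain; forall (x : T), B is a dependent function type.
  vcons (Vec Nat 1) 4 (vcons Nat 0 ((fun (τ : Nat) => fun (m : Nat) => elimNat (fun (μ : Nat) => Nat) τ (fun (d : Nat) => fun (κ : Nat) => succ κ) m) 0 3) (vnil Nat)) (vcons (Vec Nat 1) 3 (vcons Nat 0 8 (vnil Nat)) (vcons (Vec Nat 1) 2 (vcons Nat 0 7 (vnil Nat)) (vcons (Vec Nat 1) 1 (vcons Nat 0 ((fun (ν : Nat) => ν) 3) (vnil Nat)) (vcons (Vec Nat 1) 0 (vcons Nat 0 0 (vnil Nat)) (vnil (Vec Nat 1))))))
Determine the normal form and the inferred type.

resulting normal form:
  vcons (Vec Nat 1) 4 (vcons Nat 0 3 (vnil Nat)) (vcons (Vec Nat 1) 3 (vcons Nat 0 8 (vnil Nat)) (vcons (Vec Nat 1) 2 (vcons Nat 0 7 (vnil Nat)) (vcons (Vec Nat 1) 1 (vcons Nat 0 3 (vnil Nat)) (vcons (Vec Nat 1) 0 (vcons Nat 0 0 (vnil Nat)) (vnil (Vec Nat 1))))))
the term's type:
  Vec (Vec Nat 1) 5
observation: reduction starts at a beta-redex, and 13 normal-order steps reach the normal form.


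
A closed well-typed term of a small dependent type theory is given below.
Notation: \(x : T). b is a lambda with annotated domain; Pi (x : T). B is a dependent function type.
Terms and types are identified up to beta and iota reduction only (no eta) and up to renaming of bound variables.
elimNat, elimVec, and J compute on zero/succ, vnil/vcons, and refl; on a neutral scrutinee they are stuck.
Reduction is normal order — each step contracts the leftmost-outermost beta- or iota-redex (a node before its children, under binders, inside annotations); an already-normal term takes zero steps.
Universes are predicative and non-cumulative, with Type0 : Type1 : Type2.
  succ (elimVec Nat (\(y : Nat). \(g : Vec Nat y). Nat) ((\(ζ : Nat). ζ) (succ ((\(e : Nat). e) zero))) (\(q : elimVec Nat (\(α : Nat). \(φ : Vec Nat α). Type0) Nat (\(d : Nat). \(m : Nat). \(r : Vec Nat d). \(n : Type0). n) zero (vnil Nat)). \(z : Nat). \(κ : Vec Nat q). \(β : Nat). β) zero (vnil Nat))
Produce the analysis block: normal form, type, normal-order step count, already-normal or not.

reduced normal form:
  succ (succ zero)
inferred type:
  Nat
normal-order step count: 3
term was already normal: no
first redex: an elimVec iota-redex
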